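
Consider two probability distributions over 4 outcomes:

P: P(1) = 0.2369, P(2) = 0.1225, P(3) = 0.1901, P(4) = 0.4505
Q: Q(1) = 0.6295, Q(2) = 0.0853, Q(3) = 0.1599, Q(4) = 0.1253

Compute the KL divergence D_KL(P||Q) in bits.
0.6091 bits

D_KL(P||Q) = Σ P(x) log₂(P(x)/Q(x))

Computing term by term:
  P(1)·log₂(P(1)/Q(1)) = 0.2369·log₂(0.2369/0.6295) = -0.33401
  P(2)·log₂(P(2)/Q(2)) = 0.1225·log₂(0.1225/0.0853) = 0.06397
  P(3)·log₂(P(3)/Q(3)) = 0.1901·log₂(0.1901/0.1599) = 0.04745
  P(4)·log₂(P(4)/Q(4)) = 0.4505·log₂(0.4505/0.1253) = 0.83169

D_KL(P||Q) = -0.33401 + 0.06397 + 0.04745 + 0.83169 = 0.60910 ≈ 0.6091 bits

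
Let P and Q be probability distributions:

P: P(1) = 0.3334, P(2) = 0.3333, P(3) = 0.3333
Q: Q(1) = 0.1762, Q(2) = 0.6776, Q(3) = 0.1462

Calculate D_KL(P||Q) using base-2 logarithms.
0.3618 bits

D_KL(P||Q) = Σ P(x) log₂(P(x)/Q(x))

Computing term by term:
  P(1)·log₂(P(1)/Q(1)) = 0.3334·log₂(0.3334/0.1762) = 0.30674
  P(2)·log₂(P(2)/Q(2)) = 0.3333·log₂(0.3333/0.6776) = -0.34117
  P(3)·log₂(P(3)/Q(3)) = 0.3333·log₂(0.3333/0.1462) = 0.39625

D_KL(P||Q) = 0.30674 - 0.34117 + 0.39625 = 0.36182 ≈ 0.3618 bits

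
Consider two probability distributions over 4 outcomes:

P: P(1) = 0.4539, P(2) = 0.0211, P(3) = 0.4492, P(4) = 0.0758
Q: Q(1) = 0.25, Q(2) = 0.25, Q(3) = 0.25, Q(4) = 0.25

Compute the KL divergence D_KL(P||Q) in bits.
0.5646 bits

D_KL(P||Q) = Σ P(x) log₂(P(x)/Q(x))

Computing term by term:
  P(1)·log₂(P(1)/Q(1)) = 0.4539·log₂(0.4539/0.25) = 0.39056
  P(2)·log₂(P(2)/Q(2)) = 0.0211·log₂(0.0211/0.25) = -0.07526
  P(3)·log₂(P(3)/Q(3)) = 0.4492·log₂(0.4492/0.25) = 0.37977
  P(4)·log₂(P(4)/Q(4)) = 0.0758·log₂(0.0758/0.25) = -0.13050

D_KL(P||Q) = 0.39056 - 0.07526 + 0.37977 - 0.13050 = 0.56457 ≈ 0.5646 bits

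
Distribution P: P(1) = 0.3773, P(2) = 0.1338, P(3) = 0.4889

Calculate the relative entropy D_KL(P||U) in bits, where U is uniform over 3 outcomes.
0.1614 bits

U(i) = 1/3 for all i

D_KL(P||U) = Σ P(x) log₂(P(x) / (1/3))
           = Σ P(x) log₂(P(x)) + log₂(3)
           = log₂(3) - H(P)

H(P) = -Σ P(x) log₂(P(x)):
  -P(1)·log₂(P(1)) = -(0.3773)·log₂(0.3773) = 0.53057
  -P(2)·log₂(P(2)) = -(0.1338)·log₂(0.1338) = 0.38827
  -P(3)·log₂(P(3)) = -(0.4889)·log₂(0.4889) = 0.50473
H(P) = 0.53057 + 0.38827 + 0.50473 = 1.42357 bits

log₂(3) = 1.58496 bits

D_KL(P||U) = 1.58496 - 1.42357 = 0.16139 ≈ 0.1614 bits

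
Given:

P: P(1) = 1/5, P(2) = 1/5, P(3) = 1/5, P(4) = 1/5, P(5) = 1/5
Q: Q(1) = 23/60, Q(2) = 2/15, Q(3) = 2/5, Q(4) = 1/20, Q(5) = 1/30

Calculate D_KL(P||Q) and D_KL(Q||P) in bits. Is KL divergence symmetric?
D_KL(P||Q) = 0.6463 bits, D_KL(Q||P) = 0.4956 bits. No, KL divergence is not symmetric.

D_KL(P||Q) = Σ P(x) log₂(P(x)/Q(x))

Computing term by term:
  P(1)·log₂(P(1)/Q(1)) = (1/5)·log₂((1/5)/(23/60)) = -0.18772
  P(2)·log₂(P(2)/Q(2)) = (1/5)·log₂((1/5)/(2/15)) = 0.11699
  P(3)·log₂(P(3)/Q(3)) = (1/5)·log₂((1/5)/(2/5)) = -0.20000
  P(4)·log₂(P(4)/Q(4)) = (1/5)·log₂((1/5)/(1/20)) = 0.40000
  P(5)·log₂(P(5)/Q(5)) = (1/5)·log₂((1/5)/(1/30)) = 0.51699

D_KL(P||Q) = -0.18772 + 0.11699 - 0.20000 + 0.40000 + 0.51699 = 0.64626 ≈ 0.6463 bits

D_KL(Q||P) = Σ Q(x) log₂(Q(x)/P(x))

Computing term by term:
  Q(1)·log₂(Q(1)/P(1)) = (23/60)·log₂((23/60)/(1/5)) = 0.35980
  Q(2)·log₂(Q(2)/P(2)) = (2/15)·log₂((2/15)/(1/5)) = -0.07800
  Q(3)·log₂(Q(3)/P(3)) = (2/5)·log₂((2/5)/(1/5)) = 0.40000
  Q(4)·log₂(Q(4)/P(4)) = (1/20)·log₂((1/20)/(1/5)) = -0.10000
  Q(5)·log₂(Q(5)/P(5)) = (1/30)·log₂((1/30)/(1/5)) = -0.08617

D_KL(Q||P) = 0.35980 - 0.07800 + 0.40000 - 0.10000 - 0.08617 = 0.49563 ≈ 0.4956 bits

These are NOT equal (difference: 0.1507 bits). KL divergence is asymmetric: D_KL(P||Q) ≠ D_KL(Q||P) in general.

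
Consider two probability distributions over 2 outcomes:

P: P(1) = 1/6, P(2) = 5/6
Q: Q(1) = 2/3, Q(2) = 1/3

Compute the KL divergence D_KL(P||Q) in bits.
0.7683 bits

D_KL(P||Q) = Σ P(x) log₂(P(x)/Q(x))

Computing term by term:
  P(1)·log₂(P(1)/Q(1)) = (1/6)·log₂((1/6)/(2/3)) = -0.33333
  P(2)·log₂(P(2)/Q(2)) = (5/6)·log₂((5/6)/(1/3)) = 1.10161

D_KL(P||Q) = -0.33333 + 1.10161 = 0.76828 ≈ 0.7683 bits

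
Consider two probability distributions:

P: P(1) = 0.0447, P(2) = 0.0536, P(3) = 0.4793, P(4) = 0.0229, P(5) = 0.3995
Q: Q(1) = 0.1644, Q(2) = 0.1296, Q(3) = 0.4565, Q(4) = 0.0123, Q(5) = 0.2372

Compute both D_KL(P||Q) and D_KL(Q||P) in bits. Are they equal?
D_KL(P||Q) = 0.2024 bits, D_KL(Q||P) = 0.2524 bits. No, they are not equal.

D_KL(P||Q) = Σ P(x) log₂(P(x)/Q(x))

Computing term by term:
  P(1)·log₂(P(1)/Q(1)) = 0.0447·log₂(0.0447/0.1644) = -0.08399
  P(2)·log₂(P(2)/Q(2)) = 0.0536·log₂(0.0536/0.1296) = -0.06827
  P(3)·log₂(P(3)/Q(3)) = 0.4793·log₂(0.4793/0.4565) = 0.03370
  P(4)·log₂(P(4)/Q(4)) = 0.0229·log₂(0.0229/0.0123) = 0.02053
  P(5)·log₂(P(5)/Q(5)) = 0.3995·log₂(0.3995/0.2372) = 0.30046

D_KL(P||Q) = -0.08399 - 0.06827 + 0.03370 + 0.02053 + 0.30046 = 0.20243 ≈ 0.2024 bits

D_KL(Q||P) = Σ Q(x) log₂(Q(x)/P(x))

Computing term by term:
  Q(1)·log₂(Q(1)/P(1)) = 0.1644·log₂(0.1644/0.0447) = 0.30889
  Q(2)·log₂(Q(2)/P(2)) = 0.1296·log₂(0.1296/0.0536) = 0.16508
  Q(3)·log₂(Q(3)/P(3)) = 0.4565·log₂(0.4565/0.4793) = -0.03210
  Q(4)·log₂(Q(4)/P(4)) = 0.0123·log₂(0.0123/0.0229) = -0.01103
  Q(5)·log₂(Q(5)/P(5)) = 0.2372·log₂(0.2372/0.3995) = -0.17840

D_KL(Q||P) = 0.30889 + 0.16508 - 0.03210 - 0.01103 - 0.17840 = 0.25244 ≈ 0.2524 bits

These are NOT equal (difference: 0.0500 bits). KL divergence is asymmetric: D_KL(P||Q) ≠ D_KL(Q||P) in general.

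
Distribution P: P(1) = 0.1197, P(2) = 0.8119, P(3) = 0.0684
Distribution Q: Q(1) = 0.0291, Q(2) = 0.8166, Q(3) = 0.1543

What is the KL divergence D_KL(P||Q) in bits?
0.1572 bits

D_KL(P||Q) = Σ P(x) log₂(P(x)/Q(x))

Computing term by term:
  P(1)·log₂(P(1)/Q(1)) = 0.1197·log₂(0.1197/0.0291) = 0.24423
  P(2)·log₂(P(2)/Q(2)) = 0.8119·log₂(0.8119/0.8166) = -0.00676
  P(3)·log₂(P(3)/Q(3)) = 0.0684·log₂(0.0684/0.1543) = -0.08028

D_KL(P||Q) = 0.24423 - 0.00676 - 0.08028 = 0.15719 ≈ 0.1572 bits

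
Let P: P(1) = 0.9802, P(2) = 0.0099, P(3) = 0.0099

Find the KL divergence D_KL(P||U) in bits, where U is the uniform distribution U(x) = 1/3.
1.4248 bits

U(i) = 1/3 for all i

D_KL(P||U) = Σ P(x) log₂(P(x) / (1/3))
           = Σ P(x) log₂(P(x)) + log₂(3)
           = log₂(3) - H(P)

H(P) = -Σ P(x) log₂(P(x)):
  -P(1)·log₂(P(1)) = -(0.9802)·log₂(0.9802) = 0.02828
  -P(2)·log₂(P(2)) = -(0.0099)·log₂(0.0099) = 0.06592
  -P(3)·log₂(P(3)) = -(0.0099)·log₂(0.0099) = 0.06592
H(P) = 0.02828 + 0.06592 + 0.06592 = 0.16012 bits

log₂(3) = 1.58496 bits

D_KL(P||U) = 1.58496 - 0.16012 = 1.42484 ≈ 1.4248 bits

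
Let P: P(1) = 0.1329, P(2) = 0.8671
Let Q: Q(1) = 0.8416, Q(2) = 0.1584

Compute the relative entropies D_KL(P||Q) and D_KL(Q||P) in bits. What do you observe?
D_KL(P||Q) = 1.7728 bits, D_KL(Q||P) = 1.8525 bits. The two directions give different values (D_KL(Q||P) exceeds D_KL(P||Q) by 0.0797 bits): KL divergence is asymmetric.

D_KL(P||Q) = Σ P(x) log₂(P(x)/Q(x))

Computing term by term:
  P(1)·log₂(P(1)/Q(1)) = 0.1329·log₂(0.1329/0.8416) = -0.35389
  P(2)·log₂(P(2)/Q(2)) = 0.8671·log₂(0.8671/0.1584) = 2.12667

D_KL(P||Q) = -0.35389 + 2.12667 = 1.77278 ≈ 1.7728 bits

D_KL(Q||P) = Σ Q(x) log₂(Q(x)/P(x))

Computing term by term:
  Q(1)·log₂(Q(1)/P(1)) = 0.8416·log₂(0.8416/0.1329) = 2.24101
  Q(2)·log₂(Q(2)/P(2)) = 0.1584·log₂(0.1584/0.8671) = -0.38850

D_KL(Q||P) = 2.24101 - 0.38850 = 1.85251 ≈ 1.8525 bits

These are NOT equal (difference: 0.0797 bits). KL divergence is asymmetric: D_KL(P||Q) ≠ D_KL(Q||P) in general.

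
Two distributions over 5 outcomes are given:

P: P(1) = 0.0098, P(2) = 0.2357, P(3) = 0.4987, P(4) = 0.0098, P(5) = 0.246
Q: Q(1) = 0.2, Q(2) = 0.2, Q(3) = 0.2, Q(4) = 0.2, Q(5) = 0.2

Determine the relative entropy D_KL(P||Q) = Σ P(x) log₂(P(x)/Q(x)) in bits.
0.7014 bits

D_KL(P||Q) = Σ P(x) log₂(P(x)/Q(x))

Computing term by term:
  P(1)·log₂(P(1)/Q(1)) = 0.0098·log₂(0.0098/0.2) = -0.04264
  P(2)·log₂(P(2)/Q(2)) = 0.2357·log₂(0.2357/0.2) = 0.05585
  P(3)·log₂(P(3)/Q(3)) = 0.4987·log₂(0.4987/0.2) = 0.65737
  P(4)·log₂(P(4)/Q(4)) = 0.0098·log₂(0.0098/0.2) = -0.04264
  P(5)·log₂(P(5)/Q(5)) = 0.246·log₂(0.246/0.2) = 0.07347

D_KL(P||Q) = -0.04264 + 0.05585 + 0.65737 - 0.04264 + 0.07347 = 0.70141 ≈ 0.7014 bits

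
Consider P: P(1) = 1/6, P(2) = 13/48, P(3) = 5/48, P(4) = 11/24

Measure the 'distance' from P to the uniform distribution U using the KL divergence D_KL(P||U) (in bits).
0.2030 bits

U(i) = 1/4 for all i

D_KL(P||U) = Σ P(x) log₂(P(x) / (1/4))
           = Σ P(x) log₂(P(x)) + log₂(4)
           = log₂(4) - H(P)

H(P) = -Σ P(x) log₂(P(x)):
  -P(1)·log₂(P(1)) = -(1/6)·log₂(1/6) = 0.43083
  -P(2)·log₂(P(2)) = -(13/48)·log₂(13/48) = 0.51039
  -P(3)·log₂(P(3)) = -(5/48)·log₂(5/48) = 0.33990
  -P(4)·log₂(P(4)) = -(11/24)·log₂(11/24) = 0.51587
H(P) = 0.43083 + 0.51039 + 0.33990 + 0.51587 = 1.79699 bits

log₂(4) = 2.00000 bits

D_KL(P||U) = 2.00000 - 1.79699 = 0.20301 ≈ 0.2030 bits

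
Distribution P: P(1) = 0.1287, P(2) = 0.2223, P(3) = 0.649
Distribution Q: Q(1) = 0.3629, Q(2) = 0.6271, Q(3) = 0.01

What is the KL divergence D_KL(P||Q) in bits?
3.3820 bits

D_KL(P||Q) = Σ P(x) log₂(P(x)/Q(x))

Computing term by term:
  P(1)·log₂(P(1)/Q(1)) = 0.1287·log₂(0.1287/0.3629) = -0.19248
  P(2)·log₂(P(2)/Q(2)) = 0.2223·log₂(0.2223/0.6271) = -0.33260
  P(3)·log₂(P(3)/Q(3)) = 0.649·log₂(0.649/0.01) = 3.90708

D_KL(P||Q) = -0.19248 - 0.33260 + 3.90708 = 3.38200 ≈ 3.3820 bits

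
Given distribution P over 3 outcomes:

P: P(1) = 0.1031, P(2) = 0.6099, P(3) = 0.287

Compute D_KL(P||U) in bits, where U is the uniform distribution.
0.2951 bits

U(i) = 1/3 for all i

D_KL(P||U) = Σ P(x) log₂(P(x) / (1/3))
           = Σ P(x) log₂(P(x)) + log₂(3)
           = log₂(3) - H(P)

H(P) = -Σ P(x) log₂(P(x)):
  -P(1)·log₂(P(1)) = -(0.1031)·log₂(0.1031) = 0.33795
  -P(2)·log₂(P(2)) = -(0.6099)·log₂(0.6099) = 0.43508
  -P(3)·log₂(P(3)) = -(0.287)·log₂(0.287) = 0.51685
H(P) = 0.33795 + 0.43508 + 0.51685 = 1.28988 bits

log₂(3) = 1.58496 bits

D_KL(P||U) = 1.58496 - 1.28988 = 0.29508 ≈ 0.2951 bits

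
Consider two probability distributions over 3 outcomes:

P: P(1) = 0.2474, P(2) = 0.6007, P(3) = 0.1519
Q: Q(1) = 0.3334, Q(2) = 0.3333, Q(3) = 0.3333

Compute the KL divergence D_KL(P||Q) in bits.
0.2318 bits

D_KL(P||Q) = Σ P(x) log₂(P(x)/Q(x))

Computing term by term:
  P(1)·log₂(P(1)/Q(1)) = 0.2474·log₂(0.2474/0.3334) = -0.10648
  P(2)·log₂(P(2)/Q(2)) = 0.6007·log₂(0.6007/0.3333) = 0.51049
  P(3)·log₂(P(3)/Q(3)) = 0.1519·log₂(0.1519/0.3333) = -0.17221

D_KL(P||Q) = -0.10648 + 0.51049 - 0.17221 = 0.23180 ≈ 0.2318 bits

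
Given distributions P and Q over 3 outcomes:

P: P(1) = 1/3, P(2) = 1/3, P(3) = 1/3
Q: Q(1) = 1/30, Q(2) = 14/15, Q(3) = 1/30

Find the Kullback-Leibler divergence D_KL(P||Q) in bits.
1.7195 bits

D_KL(P||Q) = Σ P(x) log₂(P(x)/Q(x))

Computing term by term:
  P(1)·log₂(P(1)/Q(1)) = (1/3)·log₂((1/3)/(1/30)) = 1.10731
  P(2)·log₂(P(2)/Q(2)) = (1/3)·log₂((1/3)/(14/15)) = -0.49514
  P(3)·log₂(P(3)/Q(3)) = (1/3)·log₂((1/3)/(1/30)) = 1.10731

D_KL(P||Q) = 1.10731 - 0.49514 + 1.10731 = 1.71948 ≈ 1.7195 bits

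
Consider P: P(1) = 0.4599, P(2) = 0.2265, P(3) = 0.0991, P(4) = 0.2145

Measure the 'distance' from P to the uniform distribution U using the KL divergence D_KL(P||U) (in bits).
0.1925 bits

U(i) = 1/4 for all i

D_KL(P||U) = Σ P(x) log₂(P(x) / (1/4))
           = Σ P(x) log₂(P(x)) + log₂(4)
           = log₂(4) - H(P)

H(P) = -Σ P(x) log₂(P(x)):
  -P(1)·log₂(P(1)) = -(0.4599)·log₂(0.4599) = 0.51537
  -P(2)·log₂(P(2)) = -(0.2265)·log₂(0.2265) = 0.48526
  -P(3)·log₂(P(3)) = -(0.0991)·log₂(0.0991) = 0.33050
  -P(4)·log₂(P(4)) = -(0.2145)·log₂(0.2145) = 0.47639
H(P) = 0.51537 + 0.48526 + 0.33050 + 0.47639 = 1.80752 bits

log₂(4) = 2.00000 bits

D_KL(P||U) = 2.00000 - 1.80752 = 0.19248 ≈ 0.1925 bits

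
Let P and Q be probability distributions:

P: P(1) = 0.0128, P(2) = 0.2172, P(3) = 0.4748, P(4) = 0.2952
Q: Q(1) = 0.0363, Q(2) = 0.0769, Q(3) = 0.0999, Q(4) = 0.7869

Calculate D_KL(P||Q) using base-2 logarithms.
0.9563 bits

D_KL(P||Q) = Σ P(x) log₂(P(x)/Q(x))

Computing term by term:
  P(1)·log₂(P(1)/Q(1)) = 0.0128·log₂(0.0128/0.0363) = -0.01925
  P(2)·log₂(P(2)/Q(2)) = 0.2172·log₂(0.2172/0.0769) = 0.32536
  P(3)·log₂(P(3)/Q(3)) = 0.4748·log₂(0.4748/0.0999) = 1.06771
  P(4)·log₂(P(4)/Q(4)) = 0.2952·log₂(0.2952/0.7869) = -0.41756

D_KL(P||Q) = -0.01925 + 0.32536 + 1.06771 - 0.41756 = 0.95626 ≈ 0.9563 bits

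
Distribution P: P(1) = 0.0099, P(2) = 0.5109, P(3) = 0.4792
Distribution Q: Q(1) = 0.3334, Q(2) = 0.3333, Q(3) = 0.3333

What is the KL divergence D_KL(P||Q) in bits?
0.5156 bits

D_KL(P||Q) = Σ P(x) log₂(P(x)/Q(x))

Computing term by term:
  P(1)·log₂(P(1)/Q(1)) = 0.0099·log₂(0.0099/0.3334) = -0.05023
  P(2)·log₂(P(2)/Q(2)) = 0.5109·log₂(0.5109/0.3333) = 0.31483
  P(3)·log₂(P(3)/Q(3)) = 0.4792·log₂(0.4792/0.3333) = 0.25101

D_KL(P||Q) = -0.05023 + 0.31483 + 0.25101 = 0.51561 ≈ 0.5156 bits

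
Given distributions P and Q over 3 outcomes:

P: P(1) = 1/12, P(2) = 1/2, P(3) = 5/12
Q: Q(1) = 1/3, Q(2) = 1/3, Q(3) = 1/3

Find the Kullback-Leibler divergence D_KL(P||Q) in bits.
0.2600 bits

D_KL(P||Q) = Σ P(x) log₂(P(x)/Q(x))

Computing term by term:
  P(1)·log₂(P(1)/Q(1)) = (1/12)·log₂((1/12)/(1/3)) = -0.16667
  P(2)·log₂(P(2)/Q(2)) = (1/2)·log₂((1/2)/(1/3)) = 0.29248
  P(3)·log₂(P(3)/Q(3)) = (5/12)·log₂((5/12)/(1/3)) = 0.13414

D_KL(P||Q) = -0.16667 + 0.29248 + 0.13414 = 0.25995 ≈ 0.2600 bits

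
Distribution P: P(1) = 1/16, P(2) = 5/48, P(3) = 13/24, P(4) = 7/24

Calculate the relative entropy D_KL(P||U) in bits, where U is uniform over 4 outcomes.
0.4125 bits

U(i) = 1/4 for all i

D_KL(P||U) = Σ P(x) log₂(P(x) / (1/4))
           = Σ P(x) log₂(P(x)) + log₂(4)
           = log₂(4) - H(P)

H(P) = -Σ P(x) log₂(P(x)):
  -P(1)·log₂(P(1)) = -(1/16)·log₂(1/16) = 0.25000
  -P(2)·log₂(P(2)) = -(5/48)·log₂(5/48) = 0.33990
  -P(3)·log₂(P(3)) = -(13/24)·log₂(13/24) = 0.47912
  -P(4)·log₂(P(4)) = -(7/24)·log₂(7/24) = 0.51847
H(P) = 0.25000 + 0.33990 + 0.47912 + 0.51847 = 1.58749 bits

log₂(4) = 2.00000 bits

D_KL(P||U) = 2.00000 - 1.58749 = 0.41251 ≈ 0.4125 bits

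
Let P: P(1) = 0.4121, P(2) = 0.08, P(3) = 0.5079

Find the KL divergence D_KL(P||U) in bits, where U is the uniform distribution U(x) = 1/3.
0.2700 bits

U(i) = 1/3 for all i

D_KL(P||U) = Σ P(x) log₂(P(x) / (1/3))
           = Σ P(x) log₂(P(x)) + log₂(3)
           = log₂(3) - H(P)

H(P) = -Σ P(x) log₂(P(x)):
  -P(1)·log₂(P(1)) = -(0.4121)·log₂(0.4121) = 0.52705
  -P(2)·log₂(P(2)) = -(0.08)·log₂(0.08) = 0.29151
  -P(3)·log₂(P(3)) = -(0.5079)·log₂(0.5079) = 0.49641
H(P) = 0.52705 + 0.29151 + 0.49641 = 1.31497 bits

log₂(3) = 1.58496 bits

D_KL(P||U) = 1.58496 - 1.31497 = 0.26999 ≈ 0.2700 bits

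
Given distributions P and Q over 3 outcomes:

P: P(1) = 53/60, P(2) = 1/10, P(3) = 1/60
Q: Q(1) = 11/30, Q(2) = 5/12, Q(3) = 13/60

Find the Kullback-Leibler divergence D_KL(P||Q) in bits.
0.8529 bits

D_KL(P||Q) = Σ P(x) log₂(P(x)/Q(x))

Computing term by term:
  P(1)·log₂(P(1)/Q(1)) = (53/60)·log₂((53/60)/(11/30)) = 1.12050
  P(2)·log₂(P(2)/Q(2)) = (1/10)·log₂((1/10)/(5/12)) = -0.20589
  P(3)·log₂(P(3)/Q(3)) = (1/60)·log₂((1/60)/(13/60)) = -0.06167

D_KL(P||Q) = 1.12050 - 0.20589 - 0.06167 = 0.85294 ≈ 0.8529 bits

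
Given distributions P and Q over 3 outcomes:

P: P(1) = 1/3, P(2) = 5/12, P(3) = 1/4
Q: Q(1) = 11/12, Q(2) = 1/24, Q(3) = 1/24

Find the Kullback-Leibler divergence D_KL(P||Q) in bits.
1.5439 bits

D_KL(P||Q) = Σ P(x) log₂(P(x)/Q(x))

Computing term by term:
  P(1)·log₂(P(1)/Q(1)) = (1/3)·log₂((1/3)/(11/12)) = -0.48648
  P(2)·log₂(P(2)/Q(2)) = (5/12)·log₂((5/12)/(1/24)) = 1.38414
  P(3)·log₂(P(3)/Q(3)) = (1/4)·log₂((1/4)/(1/24)) = 0.64624

D_KL(P||Q) = -0.48648 + 1.38414 + 0.64624 = 1.54390 ≈ 1.5439 bits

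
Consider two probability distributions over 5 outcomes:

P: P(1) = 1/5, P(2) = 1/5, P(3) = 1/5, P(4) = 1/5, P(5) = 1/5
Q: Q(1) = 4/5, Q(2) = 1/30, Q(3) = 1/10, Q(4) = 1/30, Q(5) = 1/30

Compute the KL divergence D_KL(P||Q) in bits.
1.3510 bits

D_KL(P||Q) = Σ P(x) log₂(P(x)/Q(x))

Computing term by term:
  P(1)·log₂(P(1)/Q(1)) = (1/5)·log₂((1/5)/(4/5)) = -0.40000
  P(2)·log₂(P(2)/Q(2)) = (1/5)·log₂((1/5)/(1/30)) = 0.51699
  P(3)·log₂(P(3)/Q(3)) = (1/5)·log₂((1/5)/(1/10)) = 0.20000
  P(4)·log₂(P(4)/Q(4)) = (1/5)·log₂((1/5)/(1/30)) = 0.51699
  P(5)·log₂(P(5)/Q(5)) = (1/5)·log₂((1/5)/(1/30)) = 0.51699

D_KL(P||Q) = -0.40000 + 0.51699 + 0.20000 + 0.51699 + 0.51699 = 1.35097 ≈ 1.3510 bits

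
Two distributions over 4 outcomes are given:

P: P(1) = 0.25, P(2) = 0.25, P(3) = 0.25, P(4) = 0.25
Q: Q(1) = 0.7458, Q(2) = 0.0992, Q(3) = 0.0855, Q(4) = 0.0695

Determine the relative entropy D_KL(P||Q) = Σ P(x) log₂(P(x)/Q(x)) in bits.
0.7879 bits

D_KL(P||Q) = Σ P(x) log₂(P(x)/Q(x))

Computing term by term:
  P(1)·log₂(P(1)/Q(1)) = 0.25·log₂(0.25/0.7458) = -0.39422
  P(2)·log₂(P(2)/Q(2)) = 0.25·log₂(0.25/0.0992) = 0.33338
  P(3)·log₂(P(3)/Q(3)) = 0.25·log₂(0.25/0.0855) = 0.38698
  P(4)·log₂(P(4)/Q(4)) = 0.25·log₂(0.25/0.0695) = 0.46171

D_KL(P||Q) = -0.39422 + 0.33338 + 0.38698 + 0.46171 = 0.78785 ≈ 0.7879 bits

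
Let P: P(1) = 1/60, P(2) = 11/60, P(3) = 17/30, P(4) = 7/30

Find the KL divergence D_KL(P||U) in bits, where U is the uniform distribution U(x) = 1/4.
0.4986 bits

U(i) = 1/4 for all i

D_KL(P||U) = Σ P(x) log₂(P(x) / (1/4))
           = Σ P(x) log₂(P(x)) + log₂(4)
           = log₂(4) - H(P)

H(P) = -Σ P(x) log₂(P(x)):
  -P(1)·log₂(P(1)) = -(1/60)·log₂(1/60) = 0.09845
  -P(2)·log₂(P(2)) = -(11/60)·log₂(11/60) = 0.44870
  -P(3)·log₂(P(3)) = -(17/30)·log₂(17/30) = 0.46434
  -P(4)·log₂(P(4)) = -(7/30)·log₂(7/30) = 0.48989
H(P) = 0.09845 + 0.44870 + 0.46434 + 0.48989 = 1.50138 bits

log₂(4) = 2.00000 bits

D_KL(P||U) = 2.00000 - 1.50138 = 0.49862 ≈ 0.4986 bits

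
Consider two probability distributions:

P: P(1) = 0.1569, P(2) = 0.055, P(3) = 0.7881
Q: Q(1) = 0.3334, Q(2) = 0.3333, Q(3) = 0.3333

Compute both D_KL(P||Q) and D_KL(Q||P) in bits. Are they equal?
D_KL(P||Q) = 0.6649 bits, D_KL(Q||P) = 0.8151 bits. No, they are not equal.

D_KL(P||Q) = Σ P(x) log₂(P(x)/Q(x))

Computing term by term:
  P(1)·log₂(P(1)/Q(1)) = 0.1569·log₂(0.1569/0.3334) = -0.17061
  P(2)·log₂(P(2)/Q(2)) = 0.055·log₂(0.055/0.3333) = -0.14296
  P(3)·log₂(P(3)/Q(3)) = 0.7881·log₂(0.7881/0.3333) = 0.97847

D_KL(P||Q) = -0.17061 - 0.14296 + 0.97847 = 0.66490 ≈ 0.6649 bits

D_KL(Q||P) = Σ Q(x) log₂(Q(x)/P(x))

Computing term by term:
  Q(1)·log₂(Q(1)/P(1)) = 0.3334·log₂(0.3334/0.1569) = 0.36254
  Q(2)·log₂(Q(2)/P(2)) = 0.3333·log₂(0.3333/0.055) = 0.86635
  Q(3)·log₂(Q(3)/P(3)) = 0.3333·log₂(0.3333/0.7881) = -0.41381

D_KL(Q||P) = 0.36254 + 0.86635 - 0.41381 = 0.81508 ≈ 0.8151 bits

These are NOT equal (difference: 0.1502 bits). KL divergence is asymmetric: D_KL(P||Q) ≠ D_KL(Q||P) in general.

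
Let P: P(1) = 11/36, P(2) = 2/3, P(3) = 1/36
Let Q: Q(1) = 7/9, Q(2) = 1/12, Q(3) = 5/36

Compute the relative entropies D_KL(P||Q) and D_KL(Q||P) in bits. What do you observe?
D_KL(P||Q) = 1.5236 bits, D_KL(Q||P) = 1.1209 bits. The two directions give different values (D_KL(P||Q) exceeds D_KL(Q||P) by 0.4027 bits): KL divergence is asymmetric.

D_KL(P||Q) = Σ P(x) log₂(P(x)/Q(x))

Computing term by term:
  P(1)·log₂(P(1)/Q(1)) = (11/36)·log₂((11/36)/(7/9)) = -0.41187
  P(2)·log₂(P(2)/Q(2)) = (2/3)·log₂((2/3)/(1/12)) = 2.00000
  P(3)·log₂(P(3)/Q(3)) = (1/36)·log₂((1/36)/(5/36)) = -0.06450

D_KL(P||Q) = -0.41187 + 2.00000 - 0.06450 = 1.52363 ≈ 1.5236 bits

D_KL(Q||P) = Σ Q(x) log₂(Q(x)/P(x))

Computing term by term:
  Q(1)·log₂(Q(1)/P(1)) = (7/9)·log₂((7/9)/(11/36)) = 1.04838
  Q(2)·log₂(Q(2)/P(2)) = (1/12)·log₂((1/12)/(2/3)) = -0.25000
  Q(3)·log₂(Q(3)/P(3)) = (5/36)·log₂((5/36)/(1/36)) = 0.32249

D_KL(Q||P) = 1.04838 - 0.25000 + 0.32249 = 1.12087 ≈ 1.1209 bits

These are NOT equal (difference: 0.4027 bits). KL divergence is asymmetric: D_KL(P||Q) ≠ D_KL(Q||P) in general.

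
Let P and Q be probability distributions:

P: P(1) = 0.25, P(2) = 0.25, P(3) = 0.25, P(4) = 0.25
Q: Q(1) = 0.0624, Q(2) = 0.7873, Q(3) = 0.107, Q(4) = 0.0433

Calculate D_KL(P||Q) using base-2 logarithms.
1.0253 bits

D_KL(P||Q) = Σ P(x) log₂(P(x)/Q(x))

Computing term by term:
  P(1)·log₂(P(1)/Q(1)) = 0.25·log₂(0.25/0.0624) = 0.50058
  P(2)·log₂(P(2)/Q(2)) = 0.25·log₂(0.25/0.7873) = -0.41375
  P(3)·log₂(P(3)/Q(3)) = 0.25·log₂(0.25/0.107) = 0.30608
  P(4)·log₂(P(4)/Q(4)) = 0.25·log₂(0.25/0.0433) = 0.63237

D_KL(P||Q) = 0.50058 - 0.41375 + 0.30608 + 0.63237 = 1.02528 ≈ 1.0253 bits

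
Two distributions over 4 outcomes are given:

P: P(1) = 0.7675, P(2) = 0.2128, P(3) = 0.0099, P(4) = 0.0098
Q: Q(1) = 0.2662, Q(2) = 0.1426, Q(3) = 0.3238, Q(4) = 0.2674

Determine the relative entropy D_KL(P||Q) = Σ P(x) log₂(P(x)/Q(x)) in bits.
1.1988 bits

D_KL(P||Q) = Σ P(x) log₂(P(x)/Q(x))

Computing term by term:
  P(1)·log₂(P(1)/Q(1)) = 0.7675·log₂(0.7675/0.2662) = 1.17248
  P(2)·log₂(P(2)/Q(2)) = 0.2128·log₂(0.2128/0.1426) = 0.12290
  P(3)·log₂(P(3)/Q(3)) = 0.0099·log₂(0.0099/0.3238) = -0.04981
  P(4)·log₂(P(4)/Q(4)) = 0.0098·log₂(0.0098/0.2674) = -0.04675

D_KL(P||Q) = 1.17248 + 0.12290 - 0.04981 - 0.04675 = 1.19882 ≈ 1.1988 bits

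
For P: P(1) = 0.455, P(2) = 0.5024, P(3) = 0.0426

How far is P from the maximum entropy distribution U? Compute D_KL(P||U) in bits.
0.3752 bits

U(i) = 1/3 for all i

D_KL(P||U) = Σ P(x) log₂(P(x) / (1/3))
           = Σ P(x) log₂(P(x)) + log₂(3)
           = log₂(3) - H(P)

H(P) = -Σ P(x) log₂(P(x)):
  -P(1)·log₂(P(1)) = -(0.455)·log₂(0.455) = 0.51691
  -P(2)·log₂(P(2)) = -(0.5024)·log₂(0.5024) = 0.49893
  -P(3)·log₂(P(3)) = -(0.0426)·log₂(0.0426) = 0.19396
H(P) = 0.51691 + 0.49893 + 0.19396 = 1.20980 bits

log₂(3) = 1.58496 bits

D_KL(P||U) = 1.58496 - 1.20980 = 0.37516 ≈ 0.3752 bits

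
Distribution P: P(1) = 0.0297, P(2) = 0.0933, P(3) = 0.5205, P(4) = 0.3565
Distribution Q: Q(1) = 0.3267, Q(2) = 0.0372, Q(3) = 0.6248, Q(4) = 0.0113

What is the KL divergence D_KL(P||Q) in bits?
1.6591 bits

D_KL(P||Q) = Σ P(x) log₂(P(x)/Q(x))

Computing term by term:
  P(1)·log₂(P(1)/Q(1)) = 0.0297·log₂(0.0297/0.3267) = -0.10275
  P(2)·log₂(P(2)/Q(2)) = 0.0933·log₂(0.0933/0.0372) = 0.12377
  P(3)·log₂(P(3)/Q(3)) = 0.5205·log₂(0.5205/0.6248) = -0.13715
  P(4)·log₂(P(4)/Q(4)) = 0.3565·log₂(0.3565/0.0113) = 1.77519

D_KL(P||Q) = -0.10275 + 0.12377 - 0.13715 + 1.77519 = 1.65906 ≈ 1.6591 bits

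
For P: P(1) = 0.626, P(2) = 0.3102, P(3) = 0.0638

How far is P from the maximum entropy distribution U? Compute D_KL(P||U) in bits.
0.3848 bits

U(i) = 1/3 for all i

D_KL(P||U) = Σ P(x) log₂(P(x) / (1/3))
           = Σ P(x) log₂(P(x)) + log₂(3)
           = log₂(3) - H(P)

H(P) = -Σ P(x) log₂(P(x)):
  -P(1)·log₂(P(1)) = -(0.626)·log₂(0.626) = 0.42303
  -P(2)·log₂(P(2)) = -(0.3102)·log₂(0.3102) = 0.52384
  -P(3)·log₂(P(3)) = -(0.0638)·log₂(0.0638) = 0.25331
H(P) = 0.42303 + 0.52384 + 0.25331 = 1.20018 bits

log₂(3) = 1.58496 bits

D_KL(P||U) = 1.58496 - 1.20018 = 0.38478 ≈ 0.3848 bits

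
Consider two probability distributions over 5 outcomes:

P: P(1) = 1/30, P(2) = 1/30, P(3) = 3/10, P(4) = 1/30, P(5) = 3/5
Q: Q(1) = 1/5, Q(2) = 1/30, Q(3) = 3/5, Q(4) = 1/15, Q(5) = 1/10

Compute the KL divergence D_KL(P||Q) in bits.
1.1315 bits

D_KL(P||Q) = Σ P(x) log₂(P(x)/Q(x))

Computing term by term:
  P(1)·log₂(P(1)/Q(1)) = (1/30)·log₂((1/30)/(1/5)) = -0.08617
  P(2)·log₂(P(2)/Q(2)) = (1/30)·log₂((1/30)/(1/30)) = 0.00000
  P(3)·log₂(P(3)/Q(3)) = (3/10)·log₂((3/10)/(3/5)) = -0.30000
  P(4)·log₂(P(4)/Q(4)) = (1/30)·log₂((1/30)/(1/15)) = -0.03333
  P(5)·log₂(P(5)/Q(5)) = (3/5)·log₂((3/5)/(1/10)) = 1.55098

D_KL(P||Q) = -0.08617 + 0.00000 - 0.30000 - 0.03333 + 1.55098 = 1.13148 ≈ 1.1315 bits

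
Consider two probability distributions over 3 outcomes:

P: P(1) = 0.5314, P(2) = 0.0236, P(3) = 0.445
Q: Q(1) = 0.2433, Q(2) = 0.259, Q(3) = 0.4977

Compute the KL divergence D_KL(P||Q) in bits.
0.4455 bits

D_KL(P||Q) = Σ P(x) log₂(P(x)/Q(x))

Computing term by term:
  P(1)·log₂(P(1)/Q(1)) = 0.5314·log₂(0.5314/0.2433) = 0.59892
  P(2)·log₂(P(2)/Q(2)) = 0.0236·log₂(0.0236/0.259) = -0.08156
  P(3)·log₂(P(3)/Q(3)) = 0.445·log₂(0.445/0.4977) = -0.07185

D_KL(P||Q) = 0.59892 - 0.08156 - 0.07185 = 0.44551 ≈ 0.4455 bits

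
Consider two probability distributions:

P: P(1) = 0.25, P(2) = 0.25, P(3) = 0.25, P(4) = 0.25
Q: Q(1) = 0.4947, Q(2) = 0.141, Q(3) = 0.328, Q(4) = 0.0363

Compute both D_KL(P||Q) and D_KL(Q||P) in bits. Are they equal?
D_KL(P||Q) = 0.5584 bits, D_KL(Q||P) = 0.3980 bits. No, they are not equal.

D_KL(P||Q) = Σ P(x) log₂(P(x)/Q(x))

Computing term by term:
  P(1)·log₂(P(1)/Q(1)) = 0.25·log₂(0.25/0.4947) = -0.24616
  P(2)·log₂(P(2)/Q(2)) = 0.25·log₂(0.25/0.141) = 0.20656
  P(3)·log₂(P(3)/Q(3)) = 0.25·log₂(0.25/0.328) = -0.09794
  P(4)·log₂(P(4)/Q(4)) = 0.25·log₂(0.25/0.0363) = 0.69597

D_KL(P||Q) = -0.24616 + 0.20656 - 0.09794 + 0.69597 = 0.55843 ≈ 0.5584 bits

D_KL(Q||P) = Σ Q(x) log₂(Q(x)/P(x))

Computing term by term:
  Q(1)·log₂(Q(1)/P(1)) = 0.4947·log₂(0.4947/0.25) = 0.48709
  Q(2)·log₂(Q(2)/P(2)) = 0.141·log₂(0.141/0.25) = -0.11650
  Q(3)·log₂(Q(3)/P(3)) = 0.328·log₂(0.328/0.25) = 0.12850
  Q(4)·log₂(Q(4)/P(4)) = 0.0363·log₂(0.0363/0.25) = -0.10106

D_KL(Q||P) = 0.48709 - 0.11650 + 0.12850 - 0.10106 = 0.39803 ≈ 0.3980 bits

These are NOT equal (difference: 0.1604 bits). KL divergence is asymmetric: D_KL(P||Q) ≠ D_KL(Q||P) in general.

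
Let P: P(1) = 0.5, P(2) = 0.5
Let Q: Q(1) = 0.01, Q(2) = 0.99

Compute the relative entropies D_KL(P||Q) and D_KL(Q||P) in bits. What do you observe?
D_KL(P||Q) = 2.3292 bits, D_KL(Q||P) = 0.9192 bits. The two directions give different values (D_KL(P||Q) exceeds D_KL(Q||P) by 1.4100 bits): KL divergence is asymmetric.

D_KL(P||Q) = Σ P(x) log₂(P(x)/Q(x))

Computing term by term:
  P(1)·log₂(P(1)/Q(1)) = 0.5·log₂(0.5/0.01) = 2.82193
  P(2)·log₂(P(2)/Q(2)) = 0.5·log₂(0.5/0.99) = -0.49275

D_KL(P||Q) = 2.82193 - 0.49275 = 2.32918 ≈ 2.3292 bits

D_KL(Q||P) = Σ Q(x) log₂(Q(x)/P(x))

Computing term by term:
  Q(1)·log₂(Q(1)/P(1)) = 0.01·log₂(0.01/0.5) = -0.05644
  Q(2)·log₂(Q(2)/P(2)) = 0.99·log₂(0.99/0.5) = 0.97565

D_KL(Q||P) = -0.05644 + 0.97565 = 0.91921 ≈ 0.9192 bits

These are NOT equal (difference: 1.4100 bits). KL divergence is asymmetric: D_KL(P||Q) ≠ D_KL(Q||P) in general.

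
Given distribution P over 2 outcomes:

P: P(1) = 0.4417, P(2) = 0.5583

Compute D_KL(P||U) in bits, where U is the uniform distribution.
0.0098 bits

U(i) = 1/2 for all i

D_KL(P||U) = Σ P(x) log₂(P(x) / (1/2))
           = Σ P(x) log₂(P(x)) + log₂(2)
           = log₂(2) - H(P)

H(P) = -Σ P(x) log₂(P(x)):
  -P(1)·log₂(P(1)) = -(0.4417)·log₂(0.4417) = 0.52070
  -P(2)·log₂(P(2)) = -(0.5583)·log₂(0.5583) = 0.46947
H(P) = 0.52070 + 0.46947 = 0.99017 bits

log₂(2) = 1.00000 bits

D_KL(P||U) = 1.00000 - 0.99017 = 0.00983 ≈ 0.0098 bits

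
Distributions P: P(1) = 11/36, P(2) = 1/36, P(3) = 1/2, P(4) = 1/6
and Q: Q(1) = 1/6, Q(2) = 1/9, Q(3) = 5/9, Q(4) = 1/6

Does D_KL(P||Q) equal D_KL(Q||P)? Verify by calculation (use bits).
D_KL(P||Q) = 0.1356 bits, D_KL(Q||P) = 0.1609 bits. No — D_KL(P||Q) ≠ D_KL(Q||P) for this pair.

D_KL(P||Q) = Σ P(x) log₂(P(x)/Q(x))

Computing term by term:
  P(1)·log₂(P(1)/Q(1)) = (11/36)·log₂((11/36)/(1/6)) = 0.26720
  P(2)·log₂(P(2)/Q(2)) = (1/36)·log₂((1/36)/(1/9)) = -0.05556
  P(3)·log₂(P(3)/Q(3)) = (1/2)·log₂((1/2)/(5/9)) = -0.07600
  P(4)·log₂(P(4)/Q(4)) = (1/6)·log₂((1/6)/(1/6)) = 0.00000

D_KL(P||Q) = 0.26720 - 0.05556 - 0.07600 + 0.00000 = 0.13564 ≈ 0.1356 bits

D_KL(Q||P) = Σ Q(x) log₂(Q(x)/P(x))

Computing term by term:
  Q(1)·log₂(Q(1)/P(1)) = (1/6)·log₂((1/6)/(11/36)) = -0.14574
  Q(2)·log₂(Q(2)/P(2)) = (1/9)·log₂((1/9)/(1/36)) = 0.22222
  Q(3)·log₂(Q(3)/P(3)) = (5/9)·log₂((5/9)/(1/2)) = 0.08445
  Q(4)·log₂(Q(4)/P(4)) = (1/6)·log₂((1/6)/(1/6)) = 0.00000

D_KL(Q||P) = -0.14574 + 0.22222 + 0.08445 + 0.00000 = 0.16093 ≈ 0.1609 bits

These are NOT equal (difference: 0.0253 bits). KL divergence is asymmetric: D_KL(P||Q) ≠ D_KL(Q||P) in general.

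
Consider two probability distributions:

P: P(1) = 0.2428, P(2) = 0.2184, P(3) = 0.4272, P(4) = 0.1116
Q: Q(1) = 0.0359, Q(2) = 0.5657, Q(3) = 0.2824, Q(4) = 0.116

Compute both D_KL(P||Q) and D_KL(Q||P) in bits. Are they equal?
D_KL(P||Q) = 0.6186 bits, D_KL(Q||P) = 0.5156 bits. No, they are not equal.

D_KL(P||Q) = Σ P(x) log₂(P(x)/Q(x))

Computing term by term:
  P(1)·log₂(P(1)/Q(1)) = 0.2428·log₂(0.2428/0.0359) = 0.66957
  P(2)·log₂(P(2)/Q(2)) = 0.2184·log₂(0.2184/0.5657) = -0.29988
  P(3)·log₂(P(3)/Q(3)) = 0.4272·log₂(0.4272/0.2824) = 0.25511
  P(4)·log₂(P(4)/Q(4)) = 0.1116·log₂(0.1116/0.116) = -0.00623

D_KL(P||Q) = 0.66957 - 0.29988 + 0.25511 - 0.00623 = 0.61857 ≈ 0.6186 bits

D_KL(Q||P) = Σ Q(x) log₂(Q(x)/P(x))

Computing term by term:
  Q(1)·log₂(Q(1)/P(1)) = 0.0359·log₂(0.0359/0.2428) = -0.09900
  Q(2)·log₂(Q(2)/P(2)) = 0.5657·log₂(0.5657/0.2184) = 0.77674
  Q(3)·log₂(Q(3)/P(3)) = 0.2824·log₂(0.2824/0.4272) = -0.16864
  Q(4)·log₂(Q(4)/P(4)) = 0.116·log₂(0.116/0.1116) = 0.00647

D_KL(Q||P) = -0.09900 + 0.77674 - 0.16864 + 0.00647 = 0.51557 ≈ 0.5156 bits

These are NOT equal (difference: 0.1030 bits). KL divergence is asymmetric: D_KL(P||Q) ≠ D_KL(Q||P) in general.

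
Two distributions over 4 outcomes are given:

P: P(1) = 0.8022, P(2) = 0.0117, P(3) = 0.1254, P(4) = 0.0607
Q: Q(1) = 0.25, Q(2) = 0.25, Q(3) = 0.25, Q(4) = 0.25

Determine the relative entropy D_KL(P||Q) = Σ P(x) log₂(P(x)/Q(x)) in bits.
1.0489 bits

D_KL(P||Q) = Σ P(x) log₂(P(x)/Q(x))

Computing term by term:
  P(1)·log₂(P(1)/Q(1)) = 0.8022·log₂(0.8022/0.25) = 1.34933
  P(2)·log₂(P(2)/Q(2)) = 0.0117·log₂(0.0117/0.25) = -0.05168
  P(3)·log₂(P(3)/Q(3)) = 0.1254·log₂(0.1254/0.25) = -0.12482
  P(4)·log₂(P(4)/Q(4)) = 0.0607·log₂(0.0607/0.25) = -0.12396

D_KL(P||Q) = 1.34933 - 0.05168 - 0.12482 - 0.12396 = 1.04887 ≈ 1.0489 bits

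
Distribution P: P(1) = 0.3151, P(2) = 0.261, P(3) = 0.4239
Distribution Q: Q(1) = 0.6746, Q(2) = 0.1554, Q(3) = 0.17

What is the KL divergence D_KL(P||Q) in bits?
0.4080 bits

D_KL(P||Q) = Σ P(x) log₂(P(x)/Q(x))

Computing term by term:
  P(1)·log₂(P(1)/Q(1)) = 0.3151·log₂(0.3151/0.6746) = -0.34605
  P(2)·log₂(P(2)/Q(2)) = 0.261·log₂(0.261/0.1554) = 0.19524
  P(3)·log₂(P(3)/Q(3)) = 0.4239·log₂(0.4239/0.17) = 0.55878

D_KL(P||Q) = -0.34605 + 0.19524 + 0.55878 = 0.40797 ≈ 0.4080 bits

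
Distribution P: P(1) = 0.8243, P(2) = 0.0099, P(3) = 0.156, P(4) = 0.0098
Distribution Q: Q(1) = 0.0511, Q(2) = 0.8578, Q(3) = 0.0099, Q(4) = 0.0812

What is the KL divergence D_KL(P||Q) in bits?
3.8338 bits

D_KL(P||Q) = Σ P(x) log₂(P(x)/Q(x))

Computing term by term:
  P(1)·log₂(P(1)/Q(1)) = 0.8243·log₂(0.8243/0.0511) = 3.30691
  P(2)·log₂(P(2)/Q(2)) = 0.0099·log₂(0.0099/0.8578) = -0.06373
  P(3)·log₂(P(3)/Q(3)) = 0.156·log₂(0.156/0.0099) = 0.62056
  P(4)·log₂(P(4)/Q(4)) = 0.0098·log₂(0.0098/0.0812) = -0.02990

D_KL(P||Q) = 3.30691 - 0.06373 + 0.62056 - 0.02990 = 3.83384 ≈ 3.8338 bits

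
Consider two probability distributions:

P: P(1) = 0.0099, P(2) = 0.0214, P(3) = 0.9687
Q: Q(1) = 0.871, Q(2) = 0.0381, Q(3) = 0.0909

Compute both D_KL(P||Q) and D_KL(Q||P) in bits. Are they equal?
D_KL(P||Q) = 3.2251 bits, D_KL(Q||P) = 5.3473 bits. No, they are not equal.

D_KL(P||Q) = Σ P(x) log₂(P(x)/Q(x))

Computing term by term:
  P(1)·log₂(P(1)/Q(1)) = 0.0099·log₂(0.0099/0.871) = -0.06395
  P(2)·log₂(P(2)/Q(2)) = 0.0214·log₂(0.0214/0.0381) = -0.01781
  P(3)·log₂(P(3)/Q(3)) = 0.9687·log₂(0.9687/0.0909) = 3.30685

D_KL(P||Q) = -0.06395 - 0.01781 + 3.30685 = 3.22509 ≈ 3.2251 bits

D_KL(Q||P) = Σ Q(x) log₂(Q(x)/P(x))

Computing term by term:
  Q(1)·log₂(Q(1)/P(1)) = 0.871·log₂(0.871/0.0099) = 5.62588
  Q(2)·log₂(Q(2)/P(2)) = 0.0381·log₂(0.0381/0.0214) = 0.03171
  Q(3)·log₂(Q(3)/P(3)) = 0.0909·log₂(0.0909/0.9687) = -0.31031

D_KL(Q||P) = 5.62588 + 0.03171 - 0.31031 = 5.34728 ≈ 5.3473 bits

These are NOT equal (difference: 2.1222 bits). KL divergence is asymmetric: D_KL(P||Q) ≠ D_KL(Q||P) in general.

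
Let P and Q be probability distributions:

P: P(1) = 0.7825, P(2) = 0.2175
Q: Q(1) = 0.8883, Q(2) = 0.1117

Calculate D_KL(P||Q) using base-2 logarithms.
0.0659 bits

D_KL(P||Q) = Σ P(x) log₂(P(x)/Q(x))

Computing term by term:
  P(1)·log₂(P(1)/Q(1)) = 0.7825·log₂(0.7825/0.8883) = -0.14316
  P(2)·log₂(P(2)/Q(2)) = 0.2175·log₂(0.2175/0.1117) = 0.20910

D_KL(P||Q) = -0.14316 + 0.20910 = 0.06594 ≈ 0.0659 bits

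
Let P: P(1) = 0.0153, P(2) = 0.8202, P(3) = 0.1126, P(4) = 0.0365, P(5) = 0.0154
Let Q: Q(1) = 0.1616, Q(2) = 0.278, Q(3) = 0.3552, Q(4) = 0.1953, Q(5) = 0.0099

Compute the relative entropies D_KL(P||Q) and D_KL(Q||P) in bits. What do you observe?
D_KL(P||Q) = 0.9631 bits, D_KL(Q||P) = 1.1706 bits. The two directions give different values (D_KL(Q||P) exceeds D_KL(P||Q) by 0.2075 bits): KL divergence is asymmetric.

D_KL(P||Q) = Σ P(x) log₂(P(x)/Q(x))

Computing term by term:
  P(1)·log₂(P(1)/Q(1)) = 0.0153·log₂(0.0153/0.1616) = -0.05203
  P(2)·log₂(P(2)/Q(2)) = 0.8202·log₂(0.8202/0.278) = 1.28024
  P(3)·log₂(P(3)/Q(3)) = 0.1126·log₂(0.1126/0.3552) = -0.18663
  P(4)·log₂(P(4)/Q(4)) = 0.0365·log₂(0.0365/0.1953) = -0.08832
  P(5)·log₂(P(5)/Q(5)) = 0.0154·log₂(0.0154/0.0099) = 0.00982

D_KL(P||Q) = -0.05203 + 1.28024 - 0.18663 - 0.08832 + 0.00982 = 0.96308 ≈ 0.9631 bits

D_KL(Q||P) = Σ Q(x) log₂(Q(x)/P(x))

Computing term by term:
  Q(1)·log₂(Q(1)/P(1)) = 0.1616·log₂(0.1616/0.0153) = 0.54957
  Q(2)·log₂(Q(2)/P(2)) = 0.278·log₂(0.278/0.8202) = -0.43393
  Q(3)·log₂(Q(3)/P(3)) = 0.3552·log₂(0.3552/0.1126) = 0.58872
  Q(4)·log₂(Q(4)/P(4)) = 0.1953·log₂(0.1953/0.0365) = 0.47257
  Q(5)·log₂(Q(5)/P(5)) = 0.0099·log₂(0.0099/0.0154) = -0.00631

D_KL(Q||P) = 0.54957 - 0.43393 + 0.58872 + 0.47257 - 0.00631 = 1.17062 ≈ 1.1706 bits

These are NOT equal (difference: 0.2075 bits). KL divergence is asymmetric: D_KL(P||Q) ≠ D_KL(Q||P) in general.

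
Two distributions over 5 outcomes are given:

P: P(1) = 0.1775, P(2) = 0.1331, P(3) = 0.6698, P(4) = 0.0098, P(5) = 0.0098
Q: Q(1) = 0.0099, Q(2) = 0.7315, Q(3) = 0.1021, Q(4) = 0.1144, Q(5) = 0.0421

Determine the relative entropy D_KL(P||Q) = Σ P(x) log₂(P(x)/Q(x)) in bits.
2.1743 bits

D_KL(P||Q) = Σ P(x) log₂(P(x)/Q(x))

Computing term by term:
  P(1)·log₂(P(1)/Q(1)) = 0.1775·log₂(0.1775/0.0099) = 0.73915
  P(2)·log₂(P(2)/Q(2)) = 0.1331·log₂(0.1331/0.7315) = -0.32721
  P(3)·log₂(P(3)/Q(3)) = 0.6698·log₂(0.6698/0.1021) = 1.81767
  P(4)·log₂(P(4)/Q(4)) = 0.0098·log₂(0.0098/0.1144) = -0.03474
  P(5)·log₂(P(5)/Q(5)) = 0.0098·log₂(0.0098/0.0421) = -0.02061

D_KL(P||Q) = 0.73915 - 0.32721 + 1.81767 - 0.03474 - 0.02061 = 2.17426 ≈ 2.1743 bits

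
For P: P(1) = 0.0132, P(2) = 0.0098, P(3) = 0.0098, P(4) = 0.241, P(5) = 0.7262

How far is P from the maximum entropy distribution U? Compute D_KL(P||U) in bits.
1.2788 bits

U(i) = 1/5 for all i

D_KL(P||U) = Σ P(x) log₂(P(x) / (1/5))
           = Σ P(x) log₂(P(x)) + log₂(5)
           = log₂(5) - H(P)

H(P) = -Σ P(x) log₂(P(x)):
  -P(1)·log₂(P(1)) = -(0.0132)·log₂(0.0132) = 0.08241
  -P(2)·log₂(P(2)) = -(0.0098)·log₂(0.0098) = 0.06540
  -P(3)·log₂(P(3)) = -(0.0098)·log₂(0.0098) = 0.06540
  -P(4)·log₂(P(4)) = -(0.241)·log₂(0.241) = 0.49475
  -P(5)·log₂(P(5)) = -(0.7262)·log₂(0.7262) = 0.33519
H(P) = 0.08241 + 0.06540 + 0.06540 + 0.49475 + 0.33519 = 1.04315 bits

log₂(5) = 2.32193 bits

D_KL(P||U) = 2.32193 - 1.04315 = 1.27878 ≈ 1.2788 bits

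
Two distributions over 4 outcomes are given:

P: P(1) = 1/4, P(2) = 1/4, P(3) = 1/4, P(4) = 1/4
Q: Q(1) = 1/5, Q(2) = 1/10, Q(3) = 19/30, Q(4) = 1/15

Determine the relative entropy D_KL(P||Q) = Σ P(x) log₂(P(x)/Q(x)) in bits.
0.5524 bits

D_KL(P||Q) = Σ P(x) log₂(P(x)/Q(x))

Computing term by term:
  P(1)·log₂(P(1)/Q(1)) = (1/4)·log₂((1/4)/(1/5)) = 0.08048
  P(2)·log₂(P(2)/Q(2)) = (1/4)·log₂((1/4)/(1/10)) = 0.33048
  P(3)·log₂(P(3)/Q(3)) = (1/4)·log₂((1/4)/(19/30)) = -0.33526
  P(4)·log₂(P(4)/Q(4)) = (1/4)·log₂((1/4)/(1/15)) = 0.47672

D_KL(P||Q) = 0.08048 + 0.33048 - 0.33526 + 0.47672 = 0.55242 ≈ 0.5524 bits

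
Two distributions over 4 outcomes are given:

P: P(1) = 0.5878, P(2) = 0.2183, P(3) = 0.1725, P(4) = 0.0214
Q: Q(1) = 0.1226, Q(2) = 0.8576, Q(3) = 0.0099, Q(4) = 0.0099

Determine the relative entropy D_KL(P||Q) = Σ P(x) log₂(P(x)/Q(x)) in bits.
1.6333 bits

D_KL(P||Q) = Σ P(x) log₂(P(x)/Q(x))

Computing term by term:
  P(1)·log₂(P(1)/Q(1)) = 0.5878·log₂(0.5878/0.1226) = 1.32923
  P(2)·log₂(P(2)/Q(2)) = 0.2183·log₂(0.2183/0.8576) = -0.43092
  P(3)·log₂(P(3)/Q(3)) = 0.1725·log₂(0.1725/0.0099) = 0.71122
  P(4)·log₂(P(4)/Q(4)) = 0.0214·log₂(0.0214/0.0099) = 0.02380

D_KL(P||Q) = 1.32923 - 0.43092 + 0.71122 + 0.02380 = 1.63333 ≈ 1.6333 bits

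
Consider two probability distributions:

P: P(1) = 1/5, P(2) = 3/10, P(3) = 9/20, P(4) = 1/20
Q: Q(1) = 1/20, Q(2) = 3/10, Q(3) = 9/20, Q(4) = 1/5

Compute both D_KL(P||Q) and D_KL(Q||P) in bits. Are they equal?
D_KL(P||Q) = 0.3000 bits, D_KL(Q||P) = 0.3000 bits. Yes, in this case they are equal (although KL divergence is not symmetric in general).

D_KL(P||Q) = Σ P(x) log₂(P(x)/Q(x))

Computing term by term:
  P(1)·log₂(P(1)/Q(1)) = (1/5)·log₂((1/5)/(1/20)) = 0.40000
  P(2)·log₂(P(2)/Q(2)) = (3/10)·log₂((3/10)/(3/10)) = 0.00000
  P(3)·log₂(P(3)/Q(3)) = (9/20)·log₂((9/20)/(9/20)) = 0.00000
  P(4)·log₂(P(4)/Q(4)) = (1/20)·log₂((1/20)/(1/5)) = -0.10000

D_KL(P||Q) = 0.40000 + 0.00000 + 0.00000 - 0.10000 = 0.30000 ≈ 0.3000 bits

D_KL(Q||P) = Σ Q(x) log₂(Q(x)/P(x))

Computing term by term:
  Q(1)·log₂(Q(1)/P(1)) = (1/20)·log₂((1/20)/(1/5)) = -0.10000
  Q(2)·log₂(Q(2)/P(2)) = (3/10)·log₂((3/10)/(3/10)) = 0.00000
  Q(3)·log₂(Q(3)/P(3)) = (9/20)·log₂((9/20)/(9/20)) = 0.00000
  Q(4)·log₂(Q(4)/P(4)) = (1/5)·log₂((1/5)/(1/20)) = 0.40000

D_KL(Q||P) = -0.10000 + 0.00000 + 0.00000 + 0.40000 = 0.30000 ≈ 0.3000 bits

These ARE equal here. Q is P with outcomes relabeled (Q(1) = P(4), Q(4) = P(1)) by a relabeling that is its own inverse, so the two sums contain exactly the same terms in a different order. This is a special case — KL divergence is not symmetric in general: D_KL(P||Q) ≠ D_KL(Q||P) for most P, Q.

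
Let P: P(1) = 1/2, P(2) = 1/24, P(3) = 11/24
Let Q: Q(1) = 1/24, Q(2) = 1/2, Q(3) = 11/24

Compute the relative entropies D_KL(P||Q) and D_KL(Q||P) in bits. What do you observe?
D_KL(P||Q) = 1.6431 bits, D_KL(Q||P) = 1.6431 bits. The two directions give the same value here, because Q is a self-inverse relabeling of P; in general KL divergence is asymmetric.

D_KL(P||Q) = Σ P(x) log₂(P(x)/Q(x))

Computing term by term:
  P(1)·log₂(P(1)/Q(1)) = (1/2)·log₂((1/2)/(1/24)) = 1.79248
  P(2)·log₂(P(2)/Q(2)) = (1/24)·log₂((1/24)/(1/2)) = -0.14937
  P(3)·log₂(P(3)/Q(3)) = (11/24)·log₂((11/24)/(11/24)) = 0.00000

D_KL(P||Q) = 1.79248 - 0.14937 + 0.00000 = 1.64311 ≈ 1.6431 bits

D_KL(Q||P) = Σ Q(x) log₂(Q(x)/P(x))

Computing term by term:
  Q(1)·log₂(Q(1)/P(1)) = (1/24)·log₂((1/24)/(1/2)) = -0.14937
  Q(2)·log₂(Q(2)/P(2)) = (1/2)·log₂((1/2)/(1/24)) = 1.79248
  Q(3)·log₂(Q(3)/P(3)) = (11/24)·log₂((11/24)/(11/24)) = 0.00000

D_KL(Q||P) = -0.14937 + 1.79248 + 0.00000 = 1.64311 ≈ 1.6431 bits

These ARE equal here. Q is P with outcomes relabeled (Q(1) = P(2), Q(2) = P(1)) by a relabeling that is its own inverse, so the two sums contain exactly the same terms in a different order. This is a special case — KL divergence is not symmetric in general: D_KL(P||Q) ≠ D_KL(Q||P) for most P, Q.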